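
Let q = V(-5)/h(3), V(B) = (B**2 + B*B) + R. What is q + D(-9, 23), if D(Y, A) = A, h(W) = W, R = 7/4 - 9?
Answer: 149/4 ≈ 37.250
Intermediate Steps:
R = -29/4 (R = 7*(1/4) - 9 = 7/4 - 9 = -29/4 ≈ -7.2500)
V(B) = -29/4 + 2*B**2 (V(B) = (B**2 + B*B) - 29/4 = (B**2 + B**2) - 29/4 = 2*B**2 - 29/4 = -29/4 + 2*B**2)
q = 57/4 (q = (-29/4 + 2*(-5)**2)/3 = (-29/4 + 2*25)*(1/3) = (-29/4 + 50)*(1/3) = (171/4)*(1/3) = 57/4 ≈ 14.250)
q + D(-9, 23) = 57/4 + 23 = 149/4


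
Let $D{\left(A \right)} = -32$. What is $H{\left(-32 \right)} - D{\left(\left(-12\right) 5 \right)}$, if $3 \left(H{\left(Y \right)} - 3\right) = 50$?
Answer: $\frac{155}{3} \approx 51.667$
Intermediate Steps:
$H{\left(Y \right)} = \frac{59}{3}$ ($H{\left(Y \right)} = 3 + \frac{1}{3} \cdot 50 = 3 + \frac{50}{3} = \frac{59}{3}$)
$H{\left(-32 \right)} - D{\left(\left(-12\right) 5 \right)} = \frac{59}{3} - -32 = \frac{59}{3} + 32 = \frac{155}{3}$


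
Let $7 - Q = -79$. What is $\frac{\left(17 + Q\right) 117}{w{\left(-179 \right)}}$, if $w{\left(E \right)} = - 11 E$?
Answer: $\frac{12051}{1969} \approx 6.1204$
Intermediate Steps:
$Q = 86$ ($Q = 7 - -79 = 7 + 79 = 86$)
$\frac{\left(17 + Q\right) 117}{w{\left(-179 \right)}} = \frac{\left(17 + 86\right) 117}{\left(-11\right) \left(-179\right)} = \frac{103 \cdot 117}{1969} = 12051 \cdot \frac{1}{1969} = \frac{12051}{1969}$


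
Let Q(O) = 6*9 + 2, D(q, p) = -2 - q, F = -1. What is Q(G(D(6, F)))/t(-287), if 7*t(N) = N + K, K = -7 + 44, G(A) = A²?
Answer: -196/125 ≈ -1.5680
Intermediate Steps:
K = 37
Q(O) = 56 (Q(O) = 54 + 2 = 56)
t(N) = 37/7 + N/7 (t(N) = (N + 37)/7 = (37 + N)/7 = 37/7 + N/7)
Q(G(D(6, F)))/t(-287) = 56/(37/7 + (⅐)*(-287)) = 56/(37/7 - 41) = 56/(-250/7) = 56*(-7/250) = -196/125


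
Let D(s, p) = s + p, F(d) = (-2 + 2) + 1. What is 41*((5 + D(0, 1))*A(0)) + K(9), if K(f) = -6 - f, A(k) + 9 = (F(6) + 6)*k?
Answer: -2229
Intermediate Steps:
F(d) = 1 (F(d) = 0 + 1 = 1)
A(k) = -9 + 7*k (A(k) = -9 + (1 + 6)*k = -9 + 7*k)
D(s, p) = p + s
41*((5 + D(0, 1))*A(0)) + K(9) = 41*((5 + (1 + 0))*(-9 + 7*0)) + (-6 - 1*9) = 41*((5 + 1)*(-9 + 0)) + (-6 - 9) = 41*(6*(-9)) - 15 = 41*(-54) - 15 = -2214 - 15 = -2229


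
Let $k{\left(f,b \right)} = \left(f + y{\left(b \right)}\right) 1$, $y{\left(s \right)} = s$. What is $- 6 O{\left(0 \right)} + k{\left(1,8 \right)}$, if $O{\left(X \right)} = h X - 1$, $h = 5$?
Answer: $15$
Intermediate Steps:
$O{\left(X \right)} = -1 + 5 X$ ($O{\left(X \right)} = 5 X - 1 = -1 + 5 X$)
$k{\left(f,b \right)} = b + f$ ($k{\left(f,b \right)} = \left(f + b\right) 1 = \left(b + f\right) 1 = b + f$)
$- 6 O{\left(0 \right)} + k{\left(1,8 \right)} = - 6 \left(-1 + 5 \cdot 0\right) + \left(8 + 1\right) = - 6 \left(-1 + 0\right) + 9 = \left(-6\right) \left(-1\right) + 9 = 6 + 9 = 15$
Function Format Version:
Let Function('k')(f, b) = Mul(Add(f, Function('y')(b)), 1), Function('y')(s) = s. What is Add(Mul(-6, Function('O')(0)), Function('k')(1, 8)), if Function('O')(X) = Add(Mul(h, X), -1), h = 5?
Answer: 15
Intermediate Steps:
Function('O')(X) = Add(-1, Mul(5, X)) (Function('O')(X) = Add(Mul(5, X), -1) = Add(-1, Mul(5, X)))
Function('k')(f, b) = Add(b, f) (Function('k')(f, b) = Mul(Add(f, b), 1) = Mul(Add(b, f), 1) = Add(b, f))
Add(Mul(-6, Function('O')(0)), Function('k')(1, 8)) = Add(Mul(-6, Add(-1, Mul(5, 0))), Add(8, 1)) = Add(Mul(-6, Add(-1, 0)), 9) = Add(Mul(-6, -1), 9) = Add(6, 9) = 15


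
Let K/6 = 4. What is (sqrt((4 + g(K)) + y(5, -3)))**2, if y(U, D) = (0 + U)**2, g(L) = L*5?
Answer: 149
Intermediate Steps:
K = 24 (K = 6*4 = 24)
g(L) = 5*L
y(U, D) = U**2
(sqrt((4 + g(K)) + y(5, -3)))**2 = (sqrt((4 + 5*24) + 5**2))**2 = (sqrt((4 + 120) + 25))**2 = (sqrt(124 + 25))**2 = (sqrt(149))**2 = 149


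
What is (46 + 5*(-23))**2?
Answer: 4761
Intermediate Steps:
(46 + 5*(-23))**2 = (46 - 115)**2 = (-69)**2 = 4761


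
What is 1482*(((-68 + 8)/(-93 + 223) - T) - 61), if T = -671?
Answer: 903336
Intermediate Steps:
1482*(((-68 + 8)/(-93 + 223) - T) - 61) = 1482*(((-68 + 8)/(-93 + 223) - 1*(-671)) - 61) = 1482*((-60/130 + 671) - 61) = 1482*((-60*1/130 + 671) - 61) = 1482*((-6/13 + 671) - 61) = 1482*(8717/13 - 61) = 1482*(7924/13) = 903336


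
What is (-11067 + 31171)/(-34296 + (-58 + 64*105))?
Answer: -10052/13817 ≈ -0.72751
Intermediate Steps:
(-11067 + 31171)/(-34296 + (-58 + 64*105)) = 20104/(-34296 + (-58 + 6720)) = 20104/(-34296 + 6662) = 20104/(-27634) = 20104*(-1/27634) = -10052/13817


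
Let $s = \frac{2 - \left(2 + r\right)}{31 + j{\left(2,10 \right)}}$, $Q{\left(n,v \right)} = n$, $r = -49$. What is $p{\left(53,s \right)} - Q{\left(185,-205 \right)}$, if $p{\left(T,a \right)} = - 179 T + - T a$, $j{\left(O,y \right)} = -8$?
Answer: $- \frac{225053}{23} \approx -9784.9$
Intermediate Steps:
$s = \frac{49}{23}$ ($s = \frac{2 - -47}{31 - 8} = \frac{2 + \left(-2 + 49\right)}{23} = \left(2 + 47\right) \frac{1}{23} = 49 \cdot \frac{1}{23} = \frac{49}{23} \approx 2.1304$)
$p{\left(T,a \right)} = - 179 T - T a$
$p{\left(53,s \right)} - Q{\left(185,-205 \right)} = \left(-1\right) 53 \left(179 + \frac{49}{23}\right) - 185 = \left(-1\right) 53 \cdot \frac{4166}{23} - 185 = - \frac{220798}{23} - 185 = - \frac{225053}{23}$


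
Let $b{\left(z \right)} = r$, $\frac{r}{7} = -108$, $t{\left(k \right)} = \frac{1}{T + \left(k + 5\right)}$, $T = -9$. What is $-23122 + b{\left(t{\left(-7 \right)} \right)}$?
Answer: $-23878$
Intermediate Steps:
$t{\left(k \right)} = \frac{1}{-4 + k}$ ($t{\left(k \right)} = \frac{1}{-9 + \left(k + 5\right)} = \frac{1}{-9 + \left(5 + k\right)} = \frac{1}{-4 + k}$)
$r = -756$ ($r = 7 \left(-108\right) = -756$)
$b{\left(z \right)} = -756$
$-23122 + b{\left(t{\left(-7 \right)} \right)} = -23122 - 756 = -23878$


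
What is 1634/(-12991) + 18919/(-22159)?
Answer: -281984535/287867569 ≈ -0.97956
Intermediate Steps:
1634/(-12991) + 18919/(-22159) = 1634*(-1/12991) + 18919*(-1/22159) = -1634/12991 - 18919/22159 = -281984535/287867569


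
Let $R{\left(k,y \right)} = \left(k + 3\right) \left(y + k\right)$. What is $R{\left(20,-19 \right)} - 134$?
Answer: $-111$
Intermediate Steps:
$R{\left(k,y \right)} = \left(3 + k\right) \left(k + y\right)$
$R{\left(20,-19 \right)} - 134 = \left(20^{2} + 3 \cdot 20 + 3 \left(-19\right) + 20 \left(-19\right)\right) - 134 = \left(400 + 60 - 57 - 380\right) - 134 = 23 - 134 = -111$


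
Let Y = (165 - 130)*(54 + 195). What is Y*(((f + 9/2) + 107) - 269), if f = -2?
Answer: -2780085/2 ≈ -1.3900e+6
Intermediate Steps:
Y = 8715 (Y = 35*249 = 8715)
Y*(((f + 9/2) + 107) - 269) = 8715*(((-2 + 9/2) + 107) - 269) = 8715*((5/2 + 107) - 269) = 8715*(219/2 - 269) = 8715*(-319/2) = -2780085/2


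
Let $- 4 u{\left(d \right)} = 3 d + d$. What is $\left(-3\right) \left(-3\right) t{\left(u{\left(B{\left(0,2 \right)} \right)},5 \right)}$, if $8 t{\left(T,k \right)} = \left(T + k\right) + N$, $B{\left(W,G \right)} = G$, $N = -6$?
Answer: $- \frac{27}{8} \approx -3.375$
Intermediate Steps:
$u{\left(d \right)} = - d$ ($u{\left(d \right)} = - \frac{3 d + d}{4} = - \frac{4 d}{4} = - d$)
$t{\left(T,k \right)} = - \frac{3}{4} + \frac{T}{8} + \frac{k}{8}$ ($t{\left(T,k \right)} = \frac{\left(T + k\right) - 6}{8} = \frac{-6 + T + k}{8} = - \frac{3}{4} + \frac{T}{8} + \frac{k}{8}$)
$\left(-3\right) \left(-3\right) t{\left(u{\left(B{\left(0,2 \right)} \right)},5 \right)} = \left(-3\right) \left(-3\right) \left(- \frac{3}{4} + \frac{\left(-1\right) 2}{8} + \frac{1}{8} \cdot 5\right) = 9 \left(- \frac{3}{4} + \frac{1}{8} \left(-2\right) + \frac{5}{8}\right) = 9 \left(- \frac{3}{4} - \frac{1}{4} + \frac{5}{8}\right) = 9 \left(- \frac{3}{8}\right) = - \frac{27}{8}$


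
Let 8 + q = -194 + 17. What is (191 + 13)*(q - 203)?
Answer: -79152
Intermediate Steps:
q = -185 (q = -8 + (-194 + 17) = -8 - 177 = -185)
(191 + 13)*(q - 203) = (191 + 13)*(-185 - 203) = 204*(-388) = -79152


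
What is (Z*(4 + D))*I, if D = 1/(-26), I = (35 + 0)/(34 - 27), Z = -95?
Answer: -48925/26 ≈ -1881.7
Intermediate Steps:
I = 5 (I = 35/7 = 35*(⅐) = 5)
D = -1/26 ≈ -0.038462
(Z*(4 + D))*I = -95*(4 - 1/26)*5 = -95*103/26*5 = -9785/26*5 = -48925/26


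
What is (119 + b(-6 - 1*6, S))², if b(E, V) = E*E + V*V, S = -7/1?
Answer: 97344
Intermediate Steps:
S = -7 (S = -7*1 = -7)
b(E, V) = E² + V²
(119 + b(-6 - 1*6, S))² = (119 + ((-6 - 1*6)² + (-7)²))² = (119 + ((-6 - 6)² + 49))² = (119 + ((-12)² + 49))² = (119 + (144 + 49))² = (119 + 193)² = 312² = 97344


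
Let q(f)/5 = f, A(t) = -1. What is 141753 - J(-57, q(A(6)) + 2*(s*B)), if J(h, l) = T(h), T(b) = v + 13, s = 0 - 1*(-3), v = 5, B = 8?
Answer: 141735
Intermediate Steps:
q(f) = 5*f
s = 3 (s = 0 + 3 = 3)
T(b) = 18 (T(b) = 5 + 13 = 18)
J(h, l) = 18
141753 - J(-57, q(A(6)) + 2*(s*B)) = 141753 - 1*18 = 141753 - 18 = 141735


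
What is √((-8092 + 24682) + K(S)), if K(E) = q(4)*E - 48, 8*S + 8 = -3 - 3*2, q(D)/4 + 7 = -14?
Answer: √66882/2 ≈ 129.31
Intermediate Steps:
q(D) = -84 (q(D) = -28 + 4*(-14) = -28 - 56 = -84)
S = -17/8 (S = -1 + (-3 - 3*2)/8 = -1 + (-3 - 6)/8 = -1 + (⅛)*(-9) = -1 - 9/8 = -17/8 ≈ -2.1250)
K(E) = -48 - 84*E (K(E) = -84*E - 48 = -48 - 84*E)
√((-8092 + 24682) + K(S)) = √((-8092 + 24682) + (-48 - 84*(-17/8))) = √(16590 + (-48 + 357/2)) = √(16590 + 261/2) = √(33441/2) = √66882/2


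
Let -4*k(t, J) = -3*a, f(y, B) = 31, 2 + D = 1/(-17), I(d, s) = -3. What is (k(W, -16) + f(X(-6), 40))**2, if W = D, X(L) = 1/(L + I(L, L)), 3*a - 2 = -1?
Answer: 15625/16 ≈ 976.56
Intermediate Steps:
a = 1/3 (a = 2/3 + (1/3)*(-1) = 2/3 - 1/3 = 1/3 ≈ 0.33333)
D = -35/17 (D = -2 + 1/(-17) = -2 - 1/17 = -35/17 ≈ -2.0588)
X(L) = 1/(-3 + L) (X(L) = 1/(L - 3) = 1/(-3 + L))
W = -35/17 ≈ -2.0588
k(t, J) = 1/4 (k(t, J) = -(-3)/(4*3) = -1/4*(-1) = 1/4)
(k(W, -16) + f(X(-6), 40))**2 = (1/4 + 31)**2 = (125/4)**2 = 15625/16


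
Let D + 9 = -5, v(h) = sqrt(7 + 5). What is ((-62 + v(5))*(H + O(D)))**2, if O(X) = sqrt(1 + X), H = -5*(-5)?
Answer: 4*(25 + I*sqrt(13))**2*(31 - sqrt(3))**2 ≈ 2.097e+6 + 6.1771e+5*I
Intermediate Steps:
v(h) = 2*sqrt(3) (v(h) = sqrt(12) = 2*sqrt(3))
D = -14 (D = -9 - 5 = -14)
H = 25
((-62 + v(5))*(H + O(D)))**2 = ((-62 + 2*sqrt(3))*(25 + sqrt(1 - 14)))**2 = ((-62 + 2*sqrt(3))*(25 + sqrt(-13)))**2 = ((-62 + 2*sqrt(3))*(25 + I*sqrt(13)))**2 = (-62 + 2*sqrt(3))**2*(25 + I*sqrt(13))**2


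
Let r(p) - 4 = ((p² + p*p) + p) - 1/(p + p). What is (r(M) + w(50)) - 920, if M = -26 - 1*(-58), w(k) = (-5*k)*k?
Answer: -725505/64 ≈ -11336.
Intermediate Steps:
w(k) = -5*k²
M = 32 (M = -26 + 58 = 32)
r(p) = 4 + p + 2*p² - 1/(2*p) (r(p) = 4 + (((p² + p*p) + p) - 1/(p + p)) = 4 + (((p² + p²) + p) - 1/(2*p)) = 4 + ((2*p² + p) - 1/(2*p)) = 4 + ((p + 2*p²) - 1/(2*p)) = 4 + (p + 2*p² - 1/(2*p)) = 4 + p + 2*p² - 1/(2*p))
(r(M) + w(50)) - 920 = ((4 + 32 + 2*32² - ½/32) - 5*50²) - 920 = ((4 + 32 + 2*1024 - ½*1/32) - 5*2500) - 920 = ((4 + 32 + 2048 - 1/64) - 12500) - 920 = (133375/64 - 12500) - 920 = -666625/64 - 920 = -725505/64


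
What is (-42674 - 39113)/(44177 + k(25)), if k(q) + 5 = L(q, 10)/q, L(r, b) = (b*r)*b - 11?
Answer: -2044675/1106789 ≈ -1.8474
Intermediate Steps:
L(r, b) = -11 + r*b² (L(r, b) = r*b² - 11 = -11 + r*b²)
k(q) = -5 + (-11 + 100*q)/q (k(q) = -5 + (-11 + q*10²)/q = -5 + (-11 + q*100)/q = -5 + (-11 + 100*q)/q)
(-42674 - 39113)/(44177 + k(25)) = (-42674 - 39113)/(44177 + (95 - 11/25)) = -81787/(44177 + (95 - 11*1/25)) = -81787/(44177 + (95 - 11/25)) = -81787/(44177 + 2364/25) = -81787/1106789/25 = -81787*25/1106789 = -2044675/1106789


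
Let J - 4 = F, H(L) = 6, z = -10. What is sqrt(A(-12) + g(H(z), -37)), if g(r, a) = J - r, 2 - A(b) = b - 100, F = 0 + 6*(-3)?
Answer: sqrt(94) ≈ 9.6954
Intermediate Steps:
F = -18 (F = 0 - 18 = -18)
A(b) = 102 - b (A(b) = 2 - (b - 100) = 2 - (-100 + b) = 2 + (100 - b) = 102 - b)
J = -14 (J = 4 - 18 = -14)
g(r, a) = -14 - r
sqrt(A(-12) + g(H(z), -37)) = sqrt((102 - 1*(-12)) + (-14 - 1*6)) = sqrt((102 + 12) + (-14 - 6)) = sqrt(114 - 20) = sqrt(94)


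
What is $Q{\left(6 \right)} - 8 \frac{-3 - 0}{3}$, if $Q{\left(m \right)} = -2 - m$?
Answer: $0$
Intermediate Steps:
$Q{\left(6 \right)} - 8 \frac{-3 - 0}{3} = \left(-2 - 6\right) - 8 \frac{-3 - 0}{3} = \left(-2 - 6\right) - 8 \left(-3 + 0\right) \frac{1}{3} = -8 - 8 \left(\left(-3\right) \frac{1}{3}\right) = -8 - -8 = -8 + 8 = 0$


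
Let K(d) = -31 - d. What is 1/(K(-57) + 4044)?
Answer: 1/4070 ≈ 0.00024570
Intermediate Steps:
1/(K(-57) + 4044) = 1/((-31 - 1*(-57)) + 4044) = 1/((-31 + 57) + 4044) = 1/(26 + 4044) = 1/4070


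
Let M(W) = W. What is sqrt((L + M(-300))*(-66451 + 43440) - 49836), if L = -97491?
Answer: sqrt(2250218865) ≈ 47437.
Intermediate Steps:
sqrt((L + M(-300))*(-66451 + 43440) - 49836) = sqrt((-97491 - 300)*(-66451 + 43440) - 49836) = sqrt(-97791*(-23011) - 49836) = sqrt(2250268701 - 49836) = sqrt(2250218865)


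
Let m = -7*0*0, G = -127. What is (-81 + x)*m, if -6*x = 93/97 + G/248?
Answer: 0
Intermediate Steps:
m = 0 (m = 0*0 = 0)
x = -10745/144336 (x = -(93/97 - 127/248)/6 = -1/6*10745/24056 = -10745/144336 ≈ -0.074444)
(-81 + x)*m = (-81 - 10745/144336)*0 = -11701961/144336*0 = 0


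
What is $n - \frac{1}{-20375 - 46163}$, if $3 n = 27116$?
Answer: $\frac{1804244411}{199614} \approx 9038.7$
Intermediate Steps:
$n = \frac{27116}{3}$ ($n = \frac{1}{3} \cdot 27116 = \frac{27116}{3} \approx 9038.7$)
$n - \frac{1}{-20375 - 46163} = \frac{27116}{3} - \frac{1}{-20375 - 46163} = \frac{27116}{3} - \frac{1}{-66538} = \frac{27116}{3} - - \frac{1}{66538} = \frac{27116}{3} + \frac{1}{66538} = \frac{1804244411}{199614}$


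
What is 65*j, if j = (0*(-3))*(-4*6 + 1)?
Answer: 0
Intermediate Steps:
j = 0 (j = 0*(-24 + 1) = 0*(-23) = 0)
65*j = 65*0 = 0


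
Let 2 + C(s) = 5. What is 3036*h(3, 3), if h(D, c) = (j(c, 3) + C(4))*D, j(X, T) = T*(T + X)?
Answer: 191268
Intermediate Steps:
C(s) = 3 (C(s) = -2 + 5 = 3)
h(D, c) = D*(12 + 3*c) (h(D, c) = (3*(3 + c) + 3)*D = ((9 + 3*c) + 3)*D = (12 + 3*c)*D = D*(12 + 3*c))
3036*h(3, 3) = 3036*(3*3*(4 + 3)) = 3036*(3*3*7) = 3036*63 = 191268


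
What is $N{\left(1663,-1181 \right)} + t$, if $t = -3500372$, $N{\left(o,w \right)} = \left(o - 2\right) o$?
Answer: $-738129$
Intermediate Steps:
$N{\left(o,w \right)} = o \left(-2 + o\right)$ ($N{\left(o,w \right)} = \left(-2 + o\right) o = o \left(-2 + o\right)$)
$N{\left(1663,-1181 \right)} + t = 1663 \left(-2 + 1663\right) - 3500372 = 1663 \cdot 1661 - 3500372 = 2762243 - 3500372 = -738129$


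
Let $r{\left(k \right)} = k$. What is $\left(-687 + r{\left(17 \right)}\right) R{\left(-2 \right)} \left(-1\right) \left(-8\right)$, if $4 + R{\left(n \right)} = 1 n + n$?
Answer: $42880$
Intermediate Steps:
$R{\left(n \right)} = -4 + 2 n$ ($R{\left(n \right)} = -4 + \left(1 n + n\right) = -4 + \left(n + n\right) = -4 + 2 n$)
$\left(-687 + r{\left(17 \right)}\right) R{\left(-2 \right)} \left(-1\right) \left(-8\right) = \left(-687 + 17\right) \left(-4 + 2 \left(-2\right)\right) \left(-1\right) \left(-8\right) = - 670 \left(-4 - 4\right) \left(-1\right) \left(-8\right) = - 670 \left(-8\right) \left(-1\right) \left(-8\right) = - 670 \cdot 8 \left(-8\right) = \left(-670\right) \left(-64\right) = 42880$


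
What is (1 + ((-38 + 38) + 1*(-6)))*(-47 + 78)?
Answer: -155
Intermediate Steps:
(1 + ((-38 + 38) + 1*(-6)))*(-47 + 78) = (1 + (0 - 6))*31 = (1 - 6)*31 = -5*31 = -155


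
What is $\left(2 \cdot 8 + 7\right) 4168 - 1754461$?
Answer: $-1658597$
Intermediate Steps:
$\left(2 \cdot 8 + 7\right) 4168 - 1754461 = \left(16 + 7\right) 4168 - 1754461 = 23 \cdot 4168 - 1754461 = 95864 - 1754461 = -1658597$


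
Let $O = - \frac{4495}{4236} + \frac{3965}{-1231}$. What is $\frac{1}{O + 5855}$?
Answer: $\frac{5214516}{30508662095} \approx 0.00017092$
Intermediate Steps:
$O = - \frac{22329085}{5214516}$ ($O = \left(-4495\right) \frac{1}{4236} + 3965 \left(- \frac{1}{1231}\right) = - \frac{4495}{4236} - \frac{3965}{1231} = - \frac{22329085}{5214516} \approx -4.2821$)
$\frac{1}{O + 5855} = \frac{1}{- \frac{22329085}{5214516} + 5855} = \frac{1}{\frac{30508662095}{5214516}} = \frac{5214516}{30508662095}$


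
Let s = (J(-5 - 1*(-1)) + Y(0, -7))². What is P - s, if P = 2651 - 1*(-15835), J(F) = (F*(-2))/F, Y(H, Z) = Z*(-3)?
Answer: 18125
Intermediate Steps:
Y(H, Z) = -3*Z
J(F) = -2 (J(F) = (-2*F)/F = -2)
P = 18486 (P = 2651 + 15835 = 18486)
s = 361 (s = (-2 - 3*(-7))² = (-2 + 21)² = 19² = 361)
P - s = 18486 - 1*361 = 18486 - 361 = 18125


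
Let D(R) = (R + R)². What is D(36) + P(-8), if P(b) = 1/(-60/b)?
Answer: 77762/15 ≈ 5184.1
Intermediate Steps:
D(R) = 4*R² (D(R) = (2*R)² = 4*R²)
P(b) = -b/60
D(36) + P(-8) = 4*36² - 1/60*(-8) = 4*1296 + 2/15 = 5184 + 2/15 = 77762/15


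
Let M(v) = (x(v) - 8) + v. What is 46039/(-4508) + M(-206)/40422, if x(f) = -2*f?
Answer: -44287997/4338628 ≈ -10.208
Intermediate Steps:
M(v) = -8 - v (M(v) = (-2*v - 8) + v = (-8 - 2*v) + v = -8 - v)
46039/(-4508) + M(-206)/40422 = 46039/(-4508) + (-8 - 1*(-206))/40422 = 46039*(-1/4508) + (-8 + 206)*(1/40422) = -6577/644 + 198*(1/40422) = -6577/644 + 33/6737 = -44287997/4338628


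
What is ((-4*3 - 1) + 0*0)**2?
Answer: 169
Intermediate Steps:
((-4*3 - 1) + 0*0)**2 = ((-12 - 1) + 0)**2 = (-13 + 0)**2 = (-13)**2 = 169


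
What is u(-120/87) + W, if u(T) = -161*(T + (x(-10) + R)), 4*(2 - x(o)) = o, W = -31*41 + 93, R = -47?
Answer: 341421/58 ≈ 5886.6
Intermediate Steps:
W = -1178 (W = -1271 + 93 = -1178)
x(o) = 2 - o/4
u(T) = 13685/2 - 161*T (u(T) = -161*(T + ((2 - 1/4*(-10)) - 47)) = -161*(T + ((2 + 5/2) - 47)) = -161*(T + (9/2 - 47)) = -161*(T - 85/2) = -161*(-85/2 + T) = 13685/2 - 161*T)
u(-120/87) + W = (13685/2 - (-19320)/87) - 1178 = (13685/2 - 161*(-40/29)) - 1178 = (13685/2 + 6440/29) - 1178 = 409745/58 - 1178 = 341421/58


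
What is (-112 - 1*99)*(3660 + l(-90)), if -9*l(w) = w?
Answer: -774370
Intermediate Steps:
l(w) = -w/9
(-112 - 1*99)*(3660 + l(-90)) = (-112 - 1*99)*(3660 - ⅑*(-90)) = (-112 - 99)*(3660 + 10) = -211*3670 = -774370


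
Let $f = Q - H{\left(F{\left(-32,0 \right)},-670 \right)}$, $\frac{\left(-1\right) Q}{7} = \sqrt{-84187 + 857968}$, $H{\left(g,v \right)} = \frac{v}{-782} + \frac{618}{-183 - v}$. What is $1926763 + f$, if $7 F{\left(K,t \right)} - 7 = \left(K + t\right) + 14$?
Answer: $\frac{366888025388}{190417} - 7 \sqrt{773781} \approx 1.9206 \cdot 10^{6}$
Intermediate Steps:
$F{\left(K,t \right)} = 3 + \frac{K}{7} + \frac{t}{7}$ ($F{\left(K,t \right)} = 1 + \frac{\left(K + t\right) + 14}{7} = 1 + \frac{14 + K + t}{7} = 1 + \left(2 + \frac{K}{7} + \frac{t}{7}\right) = 3 + \frac{K}{7} + \frac{t}{7}$)
$H{\left(g,v \right)} = \frac{618}{-183 - v} - \frac{v}{782}$ ($H{\left(g,v \right)} = v \left(- \frac{1}{782}\right) + \frac{618}{-183 - v} = - \frac{v}{782} + \frac{618}{-183 - v} = \frac{618}{-183 - v} - \frac{v}{782}$)
$Q = - 7 \sqrt{773781}$ ($Q = - 7 \sqrt{-84187 + 857968} = - 7 \sqrt{773781} \approx -6157.5$)
$f = - \frac{404783}{190417} - 7 \sqrt{773781}$ ($f = - 7 \sqrt{773781} - \frac{-483276 - \left(-670\right)^{2} - -122610}{782 \left(183 - 670\right)} = - 7 \sqrt{773781} - \frac{-483276 - 448900 + 122610}{782 \left(-487\right)} = - 7 \sqrt{773781} - \frac{1}{782} \left(- \frac{1}{487}\right) \left(-483276 - 448900 + 122610\right) = - 7 \sqrt{773781} - \frac{1}{782} \left(- \frac{1}{487}\right) \left(-809566\right) = - 7 \sqrt{773781} - \frac{404783}{190417} = - \frac{404783}{190417} - 7 \sqrt{773781} \approx -6159.7$)
$1926763 + f = 1926763 - \left(\frac{404783}{190417} + 7 \sqrt{773781}\right) = \frac{366888025388}{190417} - 7 \sqrt{773781}$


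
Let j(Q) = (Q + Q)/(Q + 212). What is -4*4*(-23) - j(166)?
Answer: 69386/189 ≈ 367.12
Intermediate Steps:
j(Q) = 2*Q/(212 + Q) (j(Q) = (2*Q)/(212 + Q) = 2*Q/(212 + Q))
-4*4*(-23) - j(166) = -4*4*(-23) - 2*166/(212 + 166) = -16*(-23) - 2*166/378 = 368 - 2*166/378 = 368 - 1*166/189 = 368 - 166/189 = 69386/189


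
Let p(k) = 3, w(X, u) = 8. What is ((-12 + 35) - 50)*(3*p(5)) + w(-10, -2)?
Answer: -235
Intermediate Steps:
((-12 + 35) - 50)*(3*p(5)) + w(-10, -2) = ((-12 + 35) - 50)*(3*3) + 8 = (23 - 50)*9 + 8 = -27*9 + 8 = -243 + 8 = -235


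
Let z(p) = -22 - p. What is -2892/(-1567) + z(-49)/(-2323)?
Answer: 6675807/3640141 ≈ 1.8339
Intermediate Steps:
-2892/(-1567) + z(-49)/(-2323) = -2892/(-1567) + (-22 - 1*(-49))/(-2323) = -2892*(-1/1567) + (-22 + 49)*(-1/2323) = 2892/1567 + 27*(-1/2323) = 2892/1567 - 27/2323 = 6675807/3640141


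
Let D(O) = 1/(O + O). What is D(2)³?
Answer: 1/64 ≈ 0.015625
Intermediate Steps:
D(O) = 1/(2*O)
D(2)³ = ((½)/2)³ = ((½)*(½))³ = (¼)³ = 1/64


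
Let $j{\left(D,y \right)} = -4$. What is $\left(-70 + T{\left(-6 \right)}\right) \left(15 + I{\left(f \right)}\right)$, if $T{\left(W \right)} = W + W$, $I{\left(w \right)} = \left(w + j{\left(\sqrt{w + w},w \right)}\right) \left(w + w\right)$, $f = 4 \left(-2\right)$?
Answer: $-16974$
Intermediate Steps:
$f = -8$
$I{\left(w \right)} = 2 w \left(-4 + w\right)$ ($I{\left(w \right)} = \left(w - 4\right) \left(w + w\right) = \left(-4 + w\right) 2 w = 2 w \left(-4 + w\right)$)
$T{\left(W \right)} = 2 W$
$\left(-70 + T{\left(-6 \right)}\right) \left(15 + I{\left(f \right)}\right) = \left(-70 + 2 \left(-6\right)\right) \left(15 + 2 \left(-8\right) \left(-4 - 8\right)\right) = \left(-70 - 12\right) \left(15 + 2 \left(-8\right) \left(-12\right)\right) = - 82 \left(15 + 192\right) = \left(-82\right) 207 = -16974$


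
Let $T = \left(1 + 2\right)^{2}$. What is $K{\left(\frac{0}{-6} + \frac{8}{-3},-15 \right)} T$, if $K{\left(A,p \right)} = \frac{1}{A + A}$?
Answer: $- \frac{27}{16} \approx -1.6875$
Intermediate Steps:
$K{\left(A,p \right)} = \frac{1}{2 A}$
$T = 9$ ($T = 3^{2} = 9$)
$K{\left(\frac{0}{-6} + \frac{8}{-3},-15 \right)} T = \frac{1}{2 \left(\frac{0}{-6} + \frac{8}{-3}\right)} 9 = \frac{1}{2 \left(0 \left(- \frac{1}{6}\right) + 8 \left(- \frac{1}{3}\right)\right)} 9 = \frac{1}{2 \left(0 - \frac{8}{3}\right)} 9 = \frac{1}{2 \left(- \frac{8}{3}\right)} 9 = \frac{1}{2} \left(- \frac{3}{8}\right) 9 = \left(- \frac{3}{16}\right) 9 = - \frac{27}{16}$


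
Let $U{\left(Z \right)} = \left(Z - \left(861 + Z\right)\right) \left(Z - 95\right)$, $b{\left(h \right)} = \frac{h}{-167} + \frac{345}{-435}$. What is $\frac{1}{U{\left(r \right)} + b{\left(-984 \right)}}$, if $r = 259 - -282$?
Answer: $- \frac{4843}{1859716363} \approx -2.6042 \cdot 10^{-6}$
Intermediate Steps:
$b{\left(h \right)} = - \frac{23}{29} - \frac{h}{167}$ ($b{\left(h \right)} = h \left(- \frac{1}{167}\right) + 345 \left(- \frac{1}{435}\right) = - \frac{h}{167} - \frac{23}{29} = - \frac{23}{29} - \frac{h}{167}$)
$r = 541$ ($r = 259 + 282 = 541$)
$U{\left(Z \right)} = 81795 - 861 Z$ ($U{\left(Z \right)} = - 861 \left(-95 + Z\right) = 81795 - 861 Z$)
$\frac{1}{U{\left(r \right)} + b{\left(-984 \right)}} = \frac{1}{\left(81795 - 465801\right) - - \frac{24695}{4843}} = \frac{1}{\left(81795 - 465801\right) + \left(- \frac{23}{29} + \frac{984}{167}\right)} = \frac{1}{-384006 + \frac{24695}{4843}} = \frac{1}{- \frac{1859716363}{4843}} = - \frac{4843}{1859716363}$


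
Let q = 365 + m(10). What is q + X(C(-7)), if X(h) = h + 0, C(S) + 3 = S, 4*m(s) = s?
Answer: 715/2 ≈ 357.50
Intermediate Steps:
m(s) = s/4
C(S) = -3 + S
X(h) = h
q = 735/2 (q = 365 + (¼)*10 = 365 + 5/2 = 735/2 ≈ 367.50)
q + X(C(-7)) = 735/2 + (-3 - 7) = 735/2 - 10 = 715/2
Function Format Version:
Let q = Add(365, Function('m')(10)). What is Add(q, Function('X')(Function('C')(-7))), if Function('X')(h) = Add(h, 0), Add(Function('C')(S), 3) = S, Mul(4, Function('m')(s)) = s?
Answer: Rational(715, 2) ≈ 357.50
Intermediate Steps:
Function('m')(s) = Mul(Rational(1, 4), s)
Function('C')(S) = Add(-3, S)
Function('X')(h) = h
q = Rational(735, 2) (q = Add(365, Mul(Rational(1, 4), 10)) = Add(365, Rational(5, 2)) = Rational(735, 2) ≈ 367.50)
Add(q, Function('X')(Function('C')(-7))) = Add(Rational(735, 2), Add(-3, -7)) = Add(Rational(735, 2), -10) = Rational(715, 2)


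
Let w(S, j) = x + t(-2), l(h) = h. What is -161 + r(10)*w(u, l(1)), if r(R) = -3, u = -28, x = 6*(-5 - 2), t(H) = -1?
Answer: -32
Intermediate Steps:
x = -42 (x = 6*(-7) = -42)
w(S, j) = -43 (w(S, j) = -42 - 1 = -43)
-161 + r(10)*w(u, l(1)) = -161 - 3*(-43) = -161 + 129 = -32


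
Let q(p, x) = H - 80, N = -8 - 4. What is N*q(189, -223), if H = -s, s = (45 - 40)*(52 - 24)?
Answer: 2640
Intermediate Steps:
s = 140 (s = 5*28 = 140)
N = -12
H = -140 (H = -1*140 = -140)
q(p, x) = -220 (q(p, x) = -140 - 80 = -220)
N*q(189, -223) = -12*(-220) = 2640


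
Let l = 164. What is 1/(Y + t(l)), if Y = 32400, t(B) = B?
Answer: 1/32564 ≈ 3.0709e-5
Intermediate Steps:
1/(Y + t(l)) = 1/(32400 + 164) = 1/32564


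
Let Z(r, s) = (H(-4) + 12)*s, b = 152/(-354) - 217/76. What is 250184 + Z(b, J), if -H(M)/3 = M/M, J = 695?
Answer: 256439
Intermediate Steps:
b = -44185/13452 (b = 152*(-1/354) - 217*1/76 = -76/177 - 217/76 = -44185/13452 ≈ -3.2846)
H(M) = -3 (H(M) = -3*M/M = -3*1 = -3)
Z(r, s) = 9*s (Z(r, s) = (-3 + 12)*s = 9*s)
250184 + Z(b, J) = 250184 + 9*695 = 250184 + 6255 = 256439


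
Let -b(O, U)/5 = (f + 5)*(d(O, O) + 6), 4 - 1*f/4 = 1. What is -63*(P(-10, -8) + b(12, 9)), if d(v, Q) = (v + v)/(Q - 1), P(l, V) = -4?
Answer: 484722/11 ≈ 44066.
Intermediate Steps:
f = 12 (f = 16 - 4*1 = 16 - 4 = 12)
d(v, Q) = 2*v/(-1 + Q) (d(v, Q) = (2*v)/(-1 + Q) = 2*v/(-1 + Q))
b(O, U) = -510 - 170*O/(-1 + O) (b(O, U) = -5*(12 + 5)*(2*O/(-1 + O) + 6) = -85*(6 + 2*O/(-1 + O)) = -5*(102 + 34*O/(-1 + O)) = -510 - 170*O/(-1 + O))
-63*(P(-10, -8) + b(12, 9)) = -63*(-4 + 170*(3 - 4*12)/(-1 + 12)) = -63*(-4 + 170*(3 - 48)/11) = -63*(-4 + 170*(1/11)*(-45)) = -63*(-4 - 7650/11) = -63*(-7694/11) = 484722/11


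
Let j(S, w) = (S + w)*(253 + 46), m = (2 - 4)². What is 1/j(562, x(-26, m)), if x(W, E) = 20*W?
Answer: 1/12558 ≈ 7.9631e-5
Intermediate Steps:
m = 4 (m = (-2)² = 4)
j(S, w) = 299*S + 299*w (j(S, w) = (S + w)*299 = 299*S + 299*w)
1/j(562, x(-26, m)) = 1/(299*562 + 299*(20*(-26))) = 1/(168038 + 299*(-520)) = 1/(168038 - 155480) = 1/12558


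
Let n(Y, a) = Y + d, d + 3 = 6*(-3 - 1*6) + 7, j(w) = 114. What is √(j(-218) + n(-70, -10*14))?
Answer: I*√6 ≈ 2.4495*I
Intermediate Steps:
d = -50 (d = -3 + (6*(-3 - 1*6) + 7) = -3 + (6*(-3 - 6) + 7) = -3 + (6*(-9) + 7) = -3 + (-54 + 7) = -3 - 47 = -50)
n(Y, a) = -50 + Y (n(Y, a) = Y - 50 = -50 + Y)
√(j(-218) + n(-70, -10*14)) = √(114 + (-50 - 70)) = √(114 - 120) = √(-6) = I*√6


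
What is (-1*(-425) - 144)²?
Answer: 78961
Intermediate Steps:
(-1*(-425) - 144)² = (425 - 144)² = 281² = 78961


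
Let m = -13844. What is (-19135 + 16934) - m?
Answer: 11643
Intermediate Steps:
(-19135 + 16934) - m = (-19135 + 16934) - 1*(-13844) = -2201 + 13844 = 11643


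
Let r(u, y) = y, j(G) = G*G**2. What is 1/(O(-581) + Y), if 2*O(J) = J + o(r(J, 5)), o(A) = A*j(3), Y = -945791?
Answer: -1/946014 ≈ -1.0571e-6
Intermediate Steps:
j(G) = G**3
o(A) = 27*A (o(A) = A*3**3 = A*27 = 27*A)
O(J) = 135/2 + J/2 (O(J) = (J + 27*5)/2 = (J + 135)/2 = (135 + J)/2 = 135/2 + J/2)
1/(O(-581) + Y) = 1/((135/2 + (1/2)*(-581)) - 945791) = 1/((135/2 - 581/2) - 945791) = 1/(-223 - 945791) = 1/(-946014) = -1/946014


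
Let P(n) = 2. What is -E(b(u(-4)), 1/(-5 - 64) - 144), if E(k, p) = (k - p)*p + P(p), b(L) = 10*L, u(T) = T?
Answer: 71308327/4761 ≈ 14978.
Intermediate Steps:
E(k, p) = 2 + p*(k - p) (E(k, p) = (k - p)*p + 2 = p*(k - p) + 2 = 2 + p*(k - p))
-E(b(u(-4)), 1/(-5 - 64) - 144) = -(2 - (1/(-5 - 64) - 144)² + (10*(-4))*(1/(-5 - 64) - 144)) = -(2 - (1/(-69) - 144)² - 40*(1/(-69) - 144)) = -(2 - (-1/69 - 144)² - 40*(-1/69 - 144)) = -(2 - (-9937/69)² - 40*(-9937/69)) = -(2 - 1*98743969/4761 + 397480/69) = -(2 - 98743969/4761 + 397480/69) = -1*(-71308327/4761) = 71308327/4761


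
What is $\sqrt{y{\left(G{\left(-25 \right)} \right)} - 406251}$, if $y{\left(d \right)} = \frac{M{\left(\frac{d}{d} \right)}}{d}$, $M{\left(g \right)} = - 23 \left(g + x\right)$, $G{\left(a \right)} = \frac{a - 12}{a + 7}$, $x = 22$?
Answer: $\frac{9 i \sqrt{6870493}}{37} \approx 637.58 i$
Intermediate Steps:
$G{\left(a \right)} = \frac{-12 + a}{7 + a}$
$M{\left(g \right)} = -506 - 23 g$ ($M{\left(g \right)} = - 23 \left(g + 22\right) = - 23 \left(22 + g\right) = -506 - 23 g$)
$y{\left(d \right)} = - \frac{529}{d}$ ($y{\left(d \right)} = \frac{-506 - 23 \frac{d}{d}}{d} = \frac{-506 - 23}{d} = - \frac{529}{d}$)
$\sqrt{y{\left(G{\left(-25 \right)} \right)} - 406251} = \sqrt{- \frac{529}{\frac{1}{7 - 25} \left(-12 - 25\right)} - 406251} = \sqrt{- \frac{529}{\frac{1}{-18} \left(-37\right)} - 406251} = \sqrt{- \frac{529}{\left(- \frac{1}{18}\right) \left(-37\right)} - 406251} = \sqrt{- \frac{529}{\frac{37}{18}} - 406251} = \sqrt{\left(-529\right) \frac{18}{37} - 406251} = \sqrt{- \frac{9522}{37} - 406251} = \sqrt{- \frac{15040809}{37}} = \frac{9 i \sqrt{6870493}}{37}$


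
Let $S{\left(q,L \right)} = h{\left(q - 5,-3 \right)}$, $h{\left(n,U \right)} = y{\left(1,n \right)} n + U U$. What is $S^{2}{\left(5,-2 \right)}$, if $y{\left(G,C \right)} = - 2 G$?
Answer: $81$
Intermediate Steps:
$h{\left(n,U \right)} = U^{2} - 2 n$ ($h{\left(n,U \right)} = \left(-2\right) 1 n + U U = - 2 n + U^{2} = U^{2} - 2 n$)
$S{\left(q,L \right)} = 19 - 2 q$ ($S{\left(q,L \right)} = \left(-3\right)^{2} - 2 \left(q - 5\right) = 9 - 2 \left(-5 + q\right) = 9 - \left(-10 + 2 q\right) = 19 - 2 q$)
$S^{2}{\left(5,-2 \right)} = \left(19 - 10\right)^{2} = 9^{2} = 81$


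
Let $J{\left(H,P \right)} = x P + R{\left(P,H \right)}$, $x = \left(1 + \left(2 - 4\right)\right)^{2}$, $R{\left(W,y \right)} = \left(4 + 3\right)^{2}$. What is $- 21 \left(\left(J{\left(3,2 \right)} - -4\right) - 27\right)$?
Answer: $-588$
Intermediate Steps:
$R{\left(W,y \right)} = 49$ ($R{\left(W,y \right)} = 7^{2} = 49$)
$x = 1$ ($x = \left(1 + \left(2 - 4\right)\right)^{2} = \left(1 - 2\right)^{2} = \left(-1\right)^{2} = 1$)
$J{\left(H,P \right)} = 49 + P$ ($J{\left(H,P \right)} = 1 P + 49 = P + 49 = 49 + P$)
$- 21 \left(\left(J{\left(3,2 \right)} - -4\right) - 27\right) = - 21 \left(\left(\left(49 + 2\right) - -4\right) - 27\right) = - 21 \left(\left(51 + 4\right) - 27\right) = - 21 \left(55 - 27\right) = \left(-21\right) 28 = -588$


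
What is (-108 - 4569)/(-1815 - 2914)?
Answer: 4677/4729 ≈ 0.98900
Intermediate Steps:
(-108 - 4569)/(-1815 - 2914) = -4677/(-4729) = -4677*(-1/4729) = 4677/4729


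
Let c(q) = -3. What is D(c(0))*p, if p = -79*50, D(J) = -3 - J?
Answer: 0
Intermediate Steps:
p = -3950
D(c(0))*p = (-3 - 1*(-3))*(-3950) = (-3 + 3)*(-3950) = 0*(-3950) = 0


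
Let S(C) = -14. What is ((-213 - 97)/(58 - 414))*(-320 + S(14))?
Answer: -25885/89 ≈ -290.84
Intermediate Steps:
((-213 - 97)/(58 - 414))*(-320 + S(14)) = ((-213 - 97)/(58 - 414))*(-320 - 14) = -310/(-356)*(-334) = -310*(-1/356)*(-334) = (155/178)*(-334) = -25885/89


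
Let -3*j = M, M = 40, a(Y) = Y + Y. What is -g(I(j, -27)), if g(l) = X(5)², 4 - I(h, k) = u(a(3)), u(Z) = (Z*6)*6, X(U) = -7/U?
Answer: -49/25 ≈ -1.9600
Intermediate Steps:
a(Y) = 2*Y
u(Z) = 36*Z (u(Z) = (6*Z)*6 = 36*Z)
j = -40/3 (j = -⅓*40 = -40/3 ≈ -13.333)
I(h, k) = -212 (I(h, k) = 4 - 36*2*3 = 4 - 36*6 = 4 - 1*216 = 4 - 216 = -212)
g(l) = 49/25 (g(l) = (-7/5)² = 49/25)
-g(I(j, -27)) = -1*49/25 = -49/25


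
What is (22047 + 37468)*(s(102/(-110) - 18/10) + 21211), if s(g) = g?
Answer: 13884313865/11 ≈ 1.2622e+9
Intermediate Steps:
(22047 + 37468)*(s(102/(-110) - 18/10) + 21211) = (22047 + 37468)*((102/(-110) - 18/10) + 21211) = 59515*((102*(-1/110) - 18*⅒) + 21211) = 59515*((-51/55 - 9/5) + 21211) = 59515*(-30/11 + 21211) = 59515*(233291/11) = 13884313865/11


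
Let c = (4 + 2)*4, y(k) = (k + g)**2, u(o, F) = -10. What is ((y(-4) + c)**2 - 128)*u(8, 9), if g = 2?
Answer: -6560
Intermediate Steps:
y(k) = (2 + k)**2 (y(k) = (k + 2)**2 = (2 + k)**2)
c = 24 (c = 6*4 = 24)
((y(-4) + c)**2 - 128)*u(8, 9) = (((2 - 4)**2 + 24)**2 - 128)*(-10) = (((-2)**2 + 24)**2 - 128)*(-10) = ((4 + 24)**2 - 128)*(-10) = (28**2 - 128)*(-10) = (784 - 128)*(-10) = 656*(-10) = -6560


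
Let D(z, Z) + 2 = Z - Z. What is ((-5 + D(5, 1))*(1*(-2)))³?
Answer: 2744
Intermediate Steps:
D(z, Z) = -2 (D(z, Z) = -2 + (Z - Z) = -2 + 0 = -2)
((-5 + D(5, 1))*(1*(-2)))³ = ((-5 - 2)*(1*(-2)))³ = (-7*(-2))³ = 14³ = 2744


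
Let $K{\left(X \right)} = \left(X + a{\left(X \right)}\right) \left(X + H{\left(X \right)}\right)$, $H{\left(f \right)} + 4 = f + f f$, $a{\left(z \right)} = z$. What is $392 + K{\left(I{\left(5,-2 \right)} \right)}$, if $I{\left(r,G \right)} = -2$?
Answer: $408$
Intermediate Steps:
$H{\left(f \right)} = -4 + f + f^{2}$ ($H{\left(f \right)} = -4 + \left(f + f f\right) = -4 + \left(f + f^{2}\right) = -4 + f + f^{2}$)
$K{\left(X \right)} = 2 X \left(-4 + X^{2} + 2 X\right)$ ($K{\left(X \right)} = \left(X + X\right) \left(X + \left(-4 + X + X^{2}\right)\right) = 2 X \left(-4 + X^{2} + 2 X\right)$)
$392 + K{\left(I{\left(5,-2 \right)} \right)} = 392 + 2 \left(-2\right) \left(-4 + \left(-2\right)^{2} + 2 \left(-2\right)\right) = 392 + 2 \left(-2\right) \left(-4 + 4 - 4\right) = 392 + 2 \left(-2\right) \left(-4\right) = 392 + 16 = 408$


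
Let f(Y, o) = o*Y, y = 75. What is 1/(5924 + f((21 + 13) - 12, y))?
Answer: 1/7574 ≈ 0.00013203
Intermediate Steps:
f(Y, o) = Y*o
1/(5924 + f((21 + 13) - 12, y)) = 1/(5924 + ((21 + 13) - 12)*75) = 1/(5924 + (34 - 12)*75) = 1/(5924 + 22*75) = 1/(5924 + 1650) = 1/7574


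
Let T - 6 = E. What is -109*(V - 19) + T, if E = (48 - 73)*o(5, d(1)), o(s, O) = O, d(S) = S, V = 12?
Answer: 744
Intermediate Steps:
E = -25 (E = (48 - 73)*1 = -25*1 = -25)
T = -19 (T = 6 - 25 = -19)
-109*(V - 19) + T = -109*(12 - 19) - 19 = -109*(-7) - 19 = 763 - 19 = 744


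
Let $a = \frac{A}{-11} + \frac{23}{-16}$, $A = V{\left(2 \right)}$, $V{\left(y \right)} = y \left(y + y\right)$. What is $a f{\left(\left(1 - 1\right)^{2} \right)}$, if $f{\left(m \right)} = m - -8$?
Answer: $- \frac{381}{22} \approx -17.318$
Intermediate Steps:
$f{\left(m \right)} = 8 + m$ ($f{\left(m \right)} = m + 8 = 8 + m$)
$V{\left(y \right)} = 2 y^{2}$ ($V{\left(y \right)} = y 2 y = 2 y^{2}$)
$A = 8$ ($A = 2 \cdot 2^{2} = 2 \cdot 4 = 8$)
$a = - \frac{381}{176}$ ($a = \frac{8}{-11} + \frac{23}{-16} = 8 \left(- \frac{1}{11}\right) + 23 \left(- \frac{1}{16}\right) = - \frac{8}{11} - \frac{23}{16} = - \frac{381}{176} \approx -2.1648$)
$a f{\left(\left(1 - 1\right)^{2} \right)} = - \frac{381 \left(8 + \left(1 - 1\right)^{2}\right)}{176} = - \frac{381 \left(8 + 0^{2}\right)}{176} = - \frac{381 \left(8 + 0\right)}{176} = \left(- \frac{381}{176}\right) 8 = - \frac{381}{22}$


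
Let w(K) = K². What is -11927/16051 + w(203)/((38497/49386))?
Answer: 32665696161655/617915347 ≈ 52864.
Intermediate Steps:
-11927/16051 + w(203)/((38497/49386)) = -11927/16051 + 203²/((38497/49386)) = -11927*1/16051 + 41209/((38497*(1/49386))) = -11927/16051 + 41209/(38497/49386) = -11927/16051 + 41209*(49386/38497) = -11927/16051 + 2035147674/38497 = 32665696161655/617915347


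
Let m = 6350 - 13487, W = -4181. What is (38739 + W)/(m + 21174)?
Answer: 34558/14037 ≈ 2.4619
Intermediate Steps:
m = -7137
(38739 + W)/(m + 21174) = (38739 - 4181)/(-7137 + 21174) = 34558/14037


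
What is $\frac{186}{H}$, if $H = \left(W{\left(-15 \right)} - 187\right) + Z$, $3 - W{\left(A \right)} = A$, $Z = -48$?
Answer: $- \frac{6}{7} \approx -0.85714$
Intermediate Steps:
$W{\left(A \right)} = 3 - A$
$H = -217$ ($H = \left(\left(3 - -15\right) - 187\right) - 48 = \left(\left(3 + 15\right) - 187\right) - 48 = \left(18 - 187\right) - 48 = -169 - 48 = -217$)
$\frac{186}{H} = \frac{186}{-217} = 186 \left(- \frac{1}{217}\right) = - \frac{6}{7}$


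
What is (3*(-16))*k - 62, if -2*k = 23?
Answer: 490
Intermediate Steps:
k = -23/2 (k = -½*23 = -23/2 ≈ -11.500)
(3*(-16))*k - 62 = (3*(-16))*(-23/2) - 62 = -48*(-23/2) - 62 = 552 - 62 = 490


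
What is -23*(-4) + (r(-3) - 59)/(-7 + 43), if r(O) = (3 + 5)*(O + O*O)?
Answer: 3301/36 ≈ 91.694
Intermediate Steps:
r(O) = 8*O + 8*O² (r(O) = 8*(O + O²) = 8*O + 8*O²)
-23*(-4) + (r(-3) - 59)/(-7 + 43) = -23*(-4) + (8*(-3)*(1 - 3) - 59)/(-7 + 43) = 92 + (8*(-3)*(-2) - 59)/36 = 92 + (48 - 59)*(1/36) = 92 - 11*1/36 = 92 - 11/36 = 3301/36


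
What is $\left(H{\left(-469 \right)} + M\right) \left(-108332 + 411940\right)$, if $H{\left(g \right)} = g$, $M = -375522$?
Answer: $-114153875528$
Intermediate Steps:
$\left(H{\left(-469 \right)} + M\right) \left(-108332 + 411940\right) = \left(-469 - 375522\right) \left(-108332 + 411940\right) = \left(-375991\right) 303608 = -114153875528$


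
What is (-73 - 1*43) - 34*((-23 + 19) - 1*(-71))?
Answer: -2394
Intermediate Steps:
(-73 - 1*43) - 34*((-23 + 19) - 1*(-71)) = (-73 - 43) - 34*(-4 + 71) = -116 - 34*67 = -116 - 2278 = -2394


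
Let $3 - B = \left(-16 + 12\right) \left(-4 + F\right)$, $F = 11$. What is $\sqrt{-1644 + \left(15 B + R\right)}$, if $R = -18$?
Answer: $3 i \sqrt{133} \approx 34.598 i$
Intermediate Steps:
$B = 31$ ($B = 3 - \left(-16 + 12\right) \left(-4 + 11\right) = 3 - \left(-4\right) 7 = 3 - -28 = 3 + 28 = 31$)
$\sqrt{-1644 + \left(15 B + R\right)} = \sqrt{-1644 + \left(15 \cdot 31 - 18\right)} = \sqrt{-1644 + \left(465 - 18\right)} = \sqrt{-1644 + 447} = \sqrt{-1197} = 3 i \sqrt{133}$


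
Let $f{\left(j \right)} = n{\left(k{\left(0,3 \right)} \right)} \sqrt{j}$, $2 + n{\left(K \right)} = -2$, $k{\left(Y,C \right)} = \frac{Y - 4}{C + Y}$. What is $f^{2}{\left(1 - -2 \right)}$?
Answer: $48$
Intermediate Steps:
$k{\left(Y,C \right)} = \frac{-4 + Y}{C + Y}$
$n{\left(K \right)} = -4$ ($n{\left(K \right)} = -2 - 2 = -4$)
$f{\left(j \right)} = - 4 \sqrt{j}$
$f^{2}{\left(1 - -2 \right)} = \left(- 4 \sqrt{1 - -2}\right)^{2} = \left(- 4 \sqrt{1 + 2}\right)^{2} = \left(- 4 \sqrt{3}\right)^{2} = 48$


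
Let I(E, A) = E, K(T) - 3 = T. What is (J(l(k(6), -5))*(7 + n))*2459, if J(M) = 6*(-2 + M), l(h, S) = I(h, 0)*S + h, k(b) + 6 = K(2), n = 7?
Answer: 413112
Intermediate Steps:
K(T) = 3 + T
k(b) = -1 (k(b) = -6 + (3 + 2) = -6 + 5 = -1)
l(h, S) = h + S*h (l(h, S) = h*S + h = S*h + h = h + S*h)
J(M) = -12 + 6*M
(J(l(k(6), -5))*(7 + n))*2459 = ((-12 + 6*(-(1 - 5)))*(7 + 7))*2459 = ((-12 + 6*(-1*(-4)))*14)*2459 = ((-12 + 6*4)*14)*2459 = ((-12 + 24)*14)*2459 = (12*14)*2459 = 168*2459 = 413112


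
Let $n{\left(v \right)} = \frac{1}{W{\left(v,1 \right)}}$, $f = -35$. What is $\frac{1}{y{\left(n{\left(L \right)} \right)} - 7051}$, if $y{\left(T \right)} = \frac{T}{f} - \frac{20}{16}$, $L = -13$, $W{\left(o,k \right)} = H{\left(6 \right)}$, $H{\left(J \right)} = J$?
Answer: $- \frac{420}{2961947} \approx -0.0001418$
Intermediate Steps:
$W{\left(o,k \right)} = 6$
$n{\left(v \right)} = \frac{1}{6}$
$y{\left(T \right)} = - \frac{5}{4} - \frac{T}{35}$ ($y{\left(T \right)} = \frac{T}{-35} - \frac{20}{16} = T \left(- \frac{1}{35}\right) - \frac{5}{4} = - \frac{T}{35} - \frac{5}{4} = - \frac{5}{4} - \frac{T}{35}$)
$\frac{1}{y{\left(n{\left(L \right)} \right)} - 7051} = \frac{1}{\left(- \frac{5}{4} - \frac{1}{210}\right) - 7051} = \frac{1}{- \frac{527}{420} - 7051} = \frac{1}{- \frac{2961947}{420}} = - \frac{420}{2961947}$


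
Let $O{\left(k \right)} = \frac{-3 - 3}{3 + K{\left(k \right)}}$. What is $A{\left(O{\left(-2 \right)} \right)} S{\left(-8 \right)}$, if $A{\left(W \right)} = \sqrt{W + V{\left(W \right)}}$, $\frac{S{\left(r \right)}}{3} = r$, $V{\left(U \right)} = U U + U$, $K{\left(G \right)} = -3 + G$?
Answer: $- 24 \sqrt{15} \approx -92.952$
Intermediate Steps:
$V{\left(U \right)} = U + U^{2}$ ($V{\left(U \right)} = U^{2} + U = U + U^{2}$)
$S{\left(r \right)} = 3 r$
$O{\left(k \right)} = - \frac{6}{k}$ ($O{\left(k \right)} = \frac{-3 - 3}{3 + \left(-3 + k\right)} = - \frac{6}{k}$)
$A{\left(W \right)} = \sqrt{W + W \left(1 + W\right)}$
$A{\left(O{\left(-2 \right)} \right)} S{\left(-8 \right)} = \sqrt{- \frac{6}{-2} \left(2 - \frac{6}{-2}\right)} 3 \left(-8\right) = \sqrt{\left(-6\right) \left(- \frac{1}{2}\right) \left(2 - -3\right)} \left(-24\right) = \sqrt{3 \left(2 + 3\right)} \left(-24\right) = \sqrt{3 \cdot 5} \left(-24\right) = \sqrt{15} \left(-24\right) = - 24 \sqrt{15}$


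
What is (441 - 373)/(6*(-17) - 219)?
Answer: -68/321 ≈ -0.21184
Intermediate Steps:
(441 - 373)/(6*(-17) - 219) = 68/(-102 - 219) = 68/(-321) = 68*(-1/321) = -68/321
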